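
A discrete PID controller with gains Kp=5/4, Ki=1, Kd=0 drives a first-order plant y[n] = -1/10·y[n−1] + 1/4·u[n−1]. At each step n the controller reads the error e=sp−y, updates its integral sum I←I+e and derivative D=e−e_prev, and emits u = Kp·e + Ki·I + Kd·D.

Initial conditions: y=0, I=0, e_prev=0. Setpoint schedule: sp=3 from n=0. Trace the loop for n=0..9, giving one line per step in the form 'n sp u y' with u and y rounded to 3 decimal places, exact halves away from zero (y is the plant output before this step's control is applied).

(exact arithmetic carried between steps; '≈' marks a value shown rounded to 6 d.p. or computed from one; I and e_prev carry over from the previous line; the table rounds u and y to 3 d.p., halves away from zero)
n=0: y=0, sp=3, e=sp−y=3; I=3, D=e−e_prev=3; u=5/4·3+1·3+0·3=6.75; next y=-1/10·0+1/4·6.75=1.6875
n=1: y=1.6875, sp=3, e=sp−y=1.3125; I=4.3125, D=e−e_prev=-1.6875; u=5/4·1.3125+1·4.3125+0·(-1.6875)=5.953125; next y=-1/10·1.6875+1/4·5.953125≈1.319531
n=2: y≈1.319531, sp=3, e=sp−y≈1.680469; I≈5.992969, D=e−e_prev≈0.367969; u=5/4·1.680469+1·5.992969+0·0.367969≈8.093555; next y=-1/10·1.319531+1/4·8.093555≈1.891436
n=3: y≈1.891436, sp=3, e=sp−y≈1.108564; I≈7.101533, D=e−e_prev≈-0.571904; u=5/4·1.108564+1·7.101533+0·(-0.571904)≈8.487239; next y=-1/10·1.891436+1/4·8.487239≈1.932666
n=4: y≈1.932666, sp=3, e=sp−y≈1.067334; I≈8.168867, D=e−e_prev≈-0.041231; u=5/4·1.067334+1·8.168867+0·(-0.041231)≈9.503034; next y=-1/10·1.932666+1/4·9.503034≈2.182492
n=5: y≈2.182492, sp=3, e=sp−y≈0.817508; I≈8.986375, D=e−e_prev≈-0.249826; u=5/4·0.817508+1·8.986375+0·(-0.249826)≈10.008260; next y=-1/10·2.182492+1/4·10.008260≈2.283816
n=6: y≈2.283816, sp=3, e=sp−y≈0.716184; I≈9.702559, D=e−e_prev≈-0.101324; u=5/4·0.716184+1·9.702559+0·(-0.101324)≈10.597789; next y=-1/10·2.283816+1/4·10.597789≈2.421066
n=7: y≈2.421066, sp=3, e=sp−y≈0.578934; I≈10.281493, D=e−e_prev≈-0.137250; u=5/4·0.578934+1·10.281493+0·(-0.137250)≈11.005161; next y=-1/10·2.421066+1/4·11.005161≈2.509184
n=8: y≈2.509184, sp=3, e=sp−y≈0.490816; I≈10.772310, D=e−e_prev≈-0.088118; u=5/4·0.490816+1·10.772310+0·(-0.088118)≈11.385830; next y=-1/10·2.509184+1/4·11.385830≈2.595539
n=9: y≈2.595539, sp=3, e=sp−y≈0.404461; I≈11.176771, D=e−e_prev≈-0.086355; u=5/4·0.404461+1·11.176771+0·(-0.086355)≈11.682347; next y=-1/10·2.595539+1/4·11.682347≈2.661033

0 3 6.750 0.000
1 3 5.953 1.688
2 3 8.094 1.320
3 3 8.487 1.891
4 3 9.503 1.933
5 3 10.008 2.182
6 3 10.598 2.284
7 3 11.005 2.421
8 3 11.386 2.509
9 3 11.682 2.596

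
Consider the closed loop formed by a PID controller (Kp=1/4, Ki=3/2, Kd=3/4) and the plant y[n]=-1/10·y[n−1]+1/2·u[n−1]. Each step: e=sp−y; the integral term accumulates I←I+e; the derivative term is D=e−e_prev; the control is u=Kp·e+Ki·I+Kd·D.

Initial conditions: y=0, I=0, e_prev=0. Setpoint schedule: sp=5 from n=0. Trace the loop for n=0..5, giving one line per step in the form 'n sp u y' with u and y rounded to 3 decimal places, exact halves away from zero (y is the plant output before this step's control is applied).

(exact arithmetic carried between steps; '≈' marks a value shown rounded to 6 d.p. or computed from one; I and e_prev carry over from the previous line; the table rounds u and y to 3 d.p., halves away from zero)
n=0: y=0, sp=5, e=sp−y=5; I=5, D=e−e_prev=5; u=1/4·5+3/2·5+3/4·5=12.5; next y=-1/10·0+1/2·12.5=6.25
n=1: y=6.25, sp=5, e=sp−y=-1.25; I=3.75, D=e−e_prev=-6.25; u=1/4·(-1.25)+3/2·3.75+3/4·(-6.25)=0.625; next y=-1/10·6.25+1/2·0.625=-0.3125
n=2: y=-0.3125, sp=5, e=sp−y=5.3125; I=9.0625, D=e−e_prev=6.5625; u=1/4·5.3125+3/2·9.0625+3/4·6.5625=19.84375; next y=-1/10·(-0.3125)+1/2·19.84375=9.953125
n=3: y=9.953125, sp=5, e=sp−y=-4.953125; I=4.109375, D=e−e_prev=-10.265625; u=1/4·(-4.953125)+3/2·4.109375+3/4·(-10.265625)≈-2.773438; next y=-1/10·9.953125+1/2·(-2.773438)≈-2.382031
n=4: y≈-2.382031, sp=5, e=sp−y≈7.382031; I≈11.491406, D=e−e_prev≈12.335156; u=1/4·7.382031+3/2·11.491406+3/4·12.335156≈28.333984; next y=-1/10·(-2.382031)+1/2·28.333984≈14.405195
n=5: y≈14.405195, sp=5, e=sp−y≈-9.405195; I≈2.086211, D=e−e_prev≈-16.787227; u=1/4·(-9.405195)+3/2·2.086211+3/4·(-16.787227)≈-11.812402; next y=-1/10·14.405195+1/2·(-11.812402)≈-7.346721

0 5 12.500 0.000
1 5 0.625 6.250
2 5 19.844 -0.313
3 5 -2.773 9.953
4 5 28.334 -2.382
5 5 -11.812 14.405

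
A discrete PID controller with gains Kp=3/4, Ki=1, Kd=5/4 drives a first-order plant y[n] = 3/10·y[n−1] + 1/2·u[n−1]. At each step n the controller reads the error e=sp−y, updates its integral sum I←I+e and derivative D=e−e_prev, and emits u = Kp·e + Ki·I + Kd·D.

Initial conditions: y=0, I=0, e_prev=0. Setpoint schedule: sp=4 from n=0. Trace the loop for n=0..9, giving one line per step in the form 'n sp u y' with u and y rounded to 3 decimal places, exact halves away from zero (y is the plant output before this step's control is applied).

(exact arithmetic carried between steps; '≈' marks a value shown rounded to 6 d.p. or computed from one; I and e_prev carry over from the previous line; the table rounds u and y to 3 d.p., halves away from zero)
n=0: y=0, sp=4, e=sp−y=4; I=4, D=e−e_prev=4; u=3/4·4+1·4+5/4·4=12; next y=3/10·0+1/2·12=6
n=1: y=6, sp=4, e=sp−y=-2; I=2, D=e−e_prev=-6; u=3/4·(-2)+1·2+5/4·(-6)=-7; next y=3/10·6+1/2·(-7)=-1.7
n=2: y=-1.7, sp=4, e=sp−y=5.7; I=7.7, D=e−e_prev=7.7; u=3/4·5.7+1·7.7+5/4·7.7=21.6; next y=3/10·(-1.7)+1/2·21.6=10.29
n=3: y=10.29, sp=4, e=sp−y=-6.29; I=1.41, D=e−e_prev=-11.99; u=3/4·(-6.29)+1·1.41+5/4·(-11.99)=-18.295; next y=3/10·10.29+1/2·(-18.295)=-6.0605
n=4: y=-6.0605, sp=4, e=sp−y=10.0605; I=11.4705, D=e−e_prev=16.3505; u=3/4·10.0605+1·11.4705+5/4·16.3505=39.454; next y=3/10·(-6.0605)+1/2·39.454=17.90885
n=5: y=17.90885, sp=4, e=sp−y=-13.90885; I=-2.43835, D=e−e_prev=-23.96935; u=3/4·(-13.90885)+1·(-2.43835)+5/4·(-23.96935)=-42.831675; next y=3/10·17.90885+1/2·(-42.831675)≈-16.043183
n=6: y≈-16.043183, sp=4, e=sp−y≈20.043183; I≈17.604833, D=e−e_prev≈33.952033; u=3/4·20.043183+1·17.604833+5/4·33.952033≈75.07726; next y=3/10·(-16.043183)+1/2·75.07726≈32.725675
n=7: y≈32.725675, sp=4, e=sp−y≈-28.725675; I≈-11.120843, D=e−e_prev≈-48.768858; u=3/4·(-28.725675)+1·(-11.120843)+5/4·(-48.768858)≈-93.626171; next y=3/10·32.725675+1/2·(-93.626171)≈-36.995383
n=8: y≈-36.995383, sp=4, e=sp−y≈40.995383; I≈29.874540, D=e−e_prev≈69.721058; u=3/4·40.995383+1·29.874540+5/4·69.721058≈147.772401; next y=3/10·(-36.995383)+1/2·147.772401≈62.787585
n=9: y≈62.787585, sp=4, e=sp−y≈-58.787585; I≈-28.913045, D=e−e_prev≈-99.782969; u=3/4·(-58.787585)+1·(-28.913045)+5/4·(-99.782969)≈-197.732445; next y=3/10·62.787585+1/2·(-197.732445)≈-80.029947

0 4 12.000 0.000
1 4 -7.000 6.000
2 4 21.600 -1.700
3 4 -18.295 10.290
4 4 39.454 -6.061
5 4 -42.832 17.909
6 4 75.077 -16.043
7 4 -93.626 32.726
8 4 147.772 -36.995
9 4 -197.732 62.788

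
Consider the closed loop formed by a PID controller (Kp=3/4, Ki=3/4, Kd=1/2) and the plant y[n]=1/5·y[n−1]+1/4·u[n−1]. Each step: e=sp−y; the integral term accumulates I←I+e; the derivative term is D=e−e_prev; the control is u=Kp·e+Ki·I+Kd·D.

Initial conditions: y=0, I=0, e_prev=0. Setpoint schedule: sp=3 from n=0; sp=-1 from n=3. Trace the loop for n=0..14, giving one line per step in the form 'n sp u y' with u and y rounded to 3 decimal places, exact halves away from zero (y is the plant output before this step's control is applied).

0 3 6.000 0.000
1 3 3.750 1.500
2 3 6.150 1.238
3 -1 -1.754 1.785
4 -1 2.164 -0.082
5 -1 -0.671 0.525
6 -1 -0.336 -0.063
7 -1 -1.265 -0.097
8 -1 -1.482 -0.336
9 -1 -1.896 -0.438
10 -1 -2.121 -0.561
11 -1 -2.349 -0.642
12 -1 -2.511 -0.716
13 -1 -2.651 -0.771
14 -1 -2.758 -0.817

(exact arithmetic carried between steps; '≈' marks a value shown rounded to 6 d.p. or computed from one; I and e_prev carry over from the previous line; the table rounds u and y to 3 d.p., halves away from zero)
n=0: y=0, sp=3, e=sp−y=3; I=3, D=e−e_prev=3; u=3/4·3+3/4·3+1/2·3=6; next y=1/5·0+1/4·6=1.5
n=1: y=1.5, sp=3, e=sp−y=1.5; I=4.5, D=e−e_prev=-1.5; u=3/4·1.5+3/4·4.5+1/2·(-1.5)=3.75; next y=1/5·1.5+1/4·3.75=1.2375
n=2: y=1.2375, sp=3, e=sp−y=1.7625; I=6.2625, D=e−e_prev=0.2625; u=3/4·1.7625+3/4·6.2625+1/2·0.2625=6.15; next y=1/5·1.2375+1/4·6.15=1.785
n=3: y=1.785, sp=-1, e=sp−y=-2.785; I=3.4775, D=e−e_prev=-4.5475; u=3/4·(-2.785)+3/4·3.4775+1/2·(-4.5475)=-1.754375; next y=1/5·1.785+1/4·(-1.754375)≈-0.081594
n=4: y≈-0.081594, sp=-1, e=sp−y≈-0.918406; I≈2.559094, D=e−e_prev≈1.866594; u=3/4·(-0.918406)+3/4·2.559094+1/2·1.866594≈2.163813; next y=1/5·(-0.081594)+1/4·2.163813≈0.524634
n=5: y≈0.524634, sp=-1, e=sp−y≈-1.524634; I≈1.034459, D=e−e_prev≈-0.606228; u=3/4·(-1.524634)+3/4·1.034459+1/2·(-0.606228)≈-0.670745; next y=1/5·0.524634+1/4·(-0.670745)≈-0.062759
n=6: y≈-0.062759, sp=-1, e=sp−y≈-0.937241; I≈0.097219, D=e−e_prev≈0.587394; u=3/4·(-0.937241)+3/4·0.097219+1/2·0.587394≈-0.336319; next y=1/5·(-0.062759)+1/4·(-0.336319)≈-0.096632
n=7: y≈-0.096632, sp=-1, e=sp−y≈-0.903368; I≈-0.806149, D=e−e_prev≈0.033872; u=3/4·(-0.903368)+3/4·(-0.806149)+1/2·0.033872≈-1.265202; next y=1/5·(-0.096632)+1/4·(-1.265202)≈-0.335627
n=8: y≈-0.335627, sp=-1, e=sp−y≈-0.664373; I≈-1.470523, D=e−e_prev≈0.238995; u=3/4·(-0.664373)+3/4·(-1.470523)+1/2·0.238995≈-1.481674; next y=1/5·(-0.335627)+1/4·(-1.481674)≈-0.437544
n=9: y≈-0.437544, sp=-1, e=sp−y≈-0.562456; I≈-2.032979, D=e−e_prev≈0.101917; u=3/4·(-0.562456)+3/4·(-2.032979)+1/2·0.101917≈-1.895618; next y=1/5·(-0.437544)+1/4·(-1.895618)≈-0.561413
n=10: y≈-0.561413, sp=-1, e=sp−y≈-0.438587; I≈-2.471565, D=e−e_prev≈0.123869; u=3/4·(-0.438587)+3/4·(-2.471565)+1/2·0.123869≈-2.120680; next y=1/5·(-0.561413)+1/4·(-2.120680)≈-0.642453
n=11: y≈-0.642453, sp=-1, e=sp−y≈-0.357547; I≈-2.829113, D=e−e_prev≈0.081039; u=3/4·(-0.357547)+3/4·(-2.829113)+1/2·0.081039≈-2.349476; next y=1/5·(-0.642453)+1/4·(-2.349476)≈-0.715859
n=12: y≈-0.715859, sp=-1, e=sp−y≈-0.284141; I≈-3.113254, D=e−e_prev≈0.073407; u=3/4·(-0.284141)+3/4·(-3.113254)+1/2·0.073407≈-2.511342; next y=1/5·(-0.715859)+1/4·(-2.511342)≈-0.771007
n=13: y≈-0.771007, sp=-1, e=sp−y≈-0.228993; I≈-3.342246, D=e−e_prev≈0.055148; u=3/4·(-0.228993)+3/4·(-3.342246)+1/2·0.055148≈-2.650855; next y=1/5·(-0.771007)+1/4·(-2.650855)≈-0.816915
n=14: y≈-0.816915, sp=-1, e=sp−y≈-0.183085; I≈-3.525331, D=e−e_prev≈0.045908; u=3/4·(-0.183085)+3/4·(-3.525331)+1/2·0.045908≈-2.758358; next y=1/5·(-0.816915)+1/4·(-2.758358)≈-0.852973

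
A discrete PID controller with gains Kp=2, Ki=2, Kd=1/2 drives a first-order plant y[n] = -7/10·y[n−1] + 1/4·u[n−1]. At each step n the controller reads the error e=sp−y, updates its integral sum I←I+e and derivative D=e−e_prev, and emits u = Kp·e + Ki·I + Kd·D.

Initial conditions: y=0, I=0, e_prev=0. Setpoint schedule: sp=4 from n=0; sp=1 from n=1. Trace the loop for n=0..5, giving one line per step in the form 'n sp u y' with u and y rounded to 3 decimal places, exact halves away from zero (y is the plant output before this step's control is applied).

(exact arithmetic carried between steps; '≈' marks a value shown rounded to 6 d.p. or computed from one; I and e_prev carry over from the previous line; the table rounds u and y to 3 d.p., halves away from zero)
n=0: y=0, sp=4, e=sp−y=4; I=4, D=e−e_prev=4; u=2·4+2·4+1/2·4=18; next y=-7/10·0+1/4·18=4.5
n=1: y=4.5, sp=1, e=sp−y=-3.5; I=0.5, D=e−e_prev=-7.5; u=2·(-3.5)+2·0.5+1/2·(-7.5)=-9.75; next y=-7/10·4.5+1/4·(-9.75)=-5.5875
n=2: y=-5.5875, sp=1, e=sp−y=6.5875; I=7.0875, D=e−e_prev=10.0875; u=2·6.5875+2·7.0875+1/2·10.0875=32.39375; next y=-7/10·(-5.5875)+1/4·32.39375≈12.009688
n=3: y≈12.009688, sp=1, e=sp−y≈-11.009688; I≈-3.922188, D=e−e_prev≈-17.597188; u=2·(-11.009688)+2·(-3.922188)+1/2·(-17.597188)≈-38.662344; next y=-7/10·12.009688+1/4·(-38.662344)≈-18.072367
n=4: y≈-18.072367, sp=1, e=sp−y≈19.072367; I≈15.150180, D=e−e_prev≈30.082055; u=2·19.072367+2·15.150180+1/2·30.082055≈83.486121; next y=-7/10·(-18.072367)+1/4·83.486121≈33.522187
n=5: y≈33.522187, sp=1, e=sp−y≈-32.522187; I≈-17.372008, D=e−e_prev≈-51.594554; u=2·(-32.522187)+2·(-17.372008)+1/2·(-51.594554)≈-125.585667; next y=-7/10·33.522187+1/4·(-125.585667)≈-54.861948

0 4 18.000 0.000
1 1 -9.750 4.500
2 1 32.394 -5.588
3 1 -38.662 12.010
4 1 83.486 -18.072
5 1 -125.586 33.522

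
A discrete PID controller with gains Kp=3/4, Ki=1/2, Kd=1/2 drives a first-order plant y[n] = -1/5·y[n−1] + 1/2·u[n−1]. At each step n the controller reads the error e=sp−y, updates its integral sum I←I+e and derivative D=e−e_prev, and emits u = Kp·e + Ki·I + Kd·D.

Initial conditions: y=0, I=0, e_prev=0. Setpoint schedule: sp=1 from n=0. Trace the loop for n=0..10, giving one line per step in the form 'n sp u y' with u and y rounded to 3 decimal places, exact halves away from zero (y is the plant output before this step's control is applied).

0 1 1.750 0.000
1 1 0.219 0.875
2 1 2.365 -0.066
3 1 0.220 1.196
4 1 3.071 -0.129
5 1 0.015 1.561
6 1 3.845 -0.305
7 1 -0.440 1.983
8 1 4.763 -0.617
9 1 -1.191 2.505
10 1 5.919 -1.097

(exact arithmetic carried between steps; '≈' marks a value shown rounded to 6 d.p. or computed from one; I and e_prev carry over from the previous line; the table rounds u and y to 3 d.p., halves away from zero)
n=0: y=0, sp=1, e=sp−y=1; I=1, D=e−e_prev=1; u=3/4·1+1/2·1+1/2·1=1.75; next y=-1/5·0+1/2·1.75=0.875
n=1: y=0.875, sp=1, e=sp−y=0.125; I=1.125, D=e−e_prev=-0.875; u=3/4·0.125+1/2·1.125+1/2·(-0.875)=0.21875; next y=-1/5·0.875+1/2·0.21875=-0.065625
n=2: y=-0.065625, sp=1, e=sp−y=1.065625; I=2.190625, D=e−e_prev=0.940625; u=3/4·1.065625+1/2·2.190625+1/2·0.940625≈2.364844; next y=-1/5·(-0.065625)+1/2·2.364844≈1.195547
n=3: y≈1.195547, sp=1, e=sp−y≈-0.195547; I≈1.995078, D=e−e_prev≈-1.261172; u=3/4·(-0.195547)+1/2·1.995078+1/2·(-1.261172)≈0.220293; next y=-1/5·1.195547+1/2·0.220293≈-0.128963
n=4: y≈-0.128963, sp=1, e=sp−y≈1.128963; I≈3.124041, D=e−e_prev≈1.324510; u=3/4·1.128963+1/2·3.124041+1/2·1.324510≈3.070998; next y=-1/5·(-0.128963)+1/2·3.070998≈1.561291
n=5: y≈1.561291, sp=1, e=sp−y≈-0.561291; I≈2.562750, D=e−e_prev≈-1.690254; u=3/4·(-0.561291)+1/2·2.562750+1/2·(-1.690254)≈0.015279; next y=-1/5·1.561291+1/2·0.015279≈-0.304619
n=6: y≈-0.304619, sp=1, e=sp−y≈1.304619; I≈3.867368, D=e−e_prev≈1.865910; u=3/4·1.304619+1/2·3.867368+1/2·1.865910≈3.845103; next y=-1/5·(-0.304619)+1/2·3.845103≈1.983475
n=7: y≈1.983475, sp=1, e=sp−y≈-0.983475; I≈2.883893, D=e−e_prev≈-2.288094; u=3/4·(-0.983475)+1/2·2.883893+1/2·(-2.288094)≈-0.439707; next y=-1/5·1.983475+1/2·(-0.439707)≈-0.616549
n=8: y≈-0.616549, sp=1, e=sp−y≈1.616549; I≈4.500442, D=e−e_prev≈2.600024; u=3/4·1.616549+1/2·4.500442+1/2·2.600024≈4.762644; next y=-1/5·(-0.616549)+1/2·4.762644≈2.504632
n=9: y≈2.504632, sp=1, e=sp−y≈-1.504632; I≈2.995810, D=e−e_prev≈-3.121180; u=3/4·(-1.504632)+1/2·2.995810+1/2·(-3.121180)≈-1.191159; next y=-1/5·2.504632+1/2·(-1.191159)≈-1.096506
n=10: y≈-1.096506, sp=1, e=sp−y≈2.096506; I≈5.092316, D=e−e_prev≈3.601138; u=3/4·2.096506+1/2·5.092316+1/2·3.601138≈5.919106; next y=-1/5·(-1.096506)+1/2·5.919106≈3.178854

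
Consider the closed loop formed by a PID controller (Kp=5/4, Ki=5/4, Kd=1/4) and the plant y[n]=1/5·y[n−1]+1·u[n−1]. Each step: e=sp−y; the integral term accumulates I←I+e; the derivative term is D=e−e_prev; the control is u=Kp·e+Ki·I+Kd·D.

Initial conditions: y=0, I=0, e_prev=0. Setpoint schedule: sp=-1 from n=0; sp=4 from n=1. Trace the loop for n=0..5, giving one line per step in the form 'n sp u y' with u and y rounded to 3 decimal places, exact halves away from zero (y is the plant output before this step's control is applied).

0 -1 -2.750 0.000
1 4 17.563 -2.750
2 4 -30.284 17.013
3 4 79.100 -26.882
4 4 -169.937 73.724
5 4 397.578 -155.192

(exact arithmetic carried between steps; '≈' marks a value shown rounded to 6 d.p. or computed from one; I and e_prev carry over from the previous line; the table rounds u and y to 3 d.p., halves away from zero)
n=0: y=0, sp=-1, e=sp−y=-1; I=-1, D=e−e_prev=-1; u=5/4·(-1)+5/4·(-1)+1/4·(-1)=-2.75; next y=1/5·0+1·(-2.75)=-2.75
n=1: y=-2.75, sp=4, e=sp−y=6.75; I=5.75, D=e−e_prev=7.75; u=5/4·6.75+5/4·5.75+1/4·7.75=17.5625; next y=1/5·(-2.75)+1·17.5625=17.0125
n=2: y=17.0125, sp=4, e=sp−y=-13.0125; I=-7.2625, D=e−e_prev=-19.7625; u=5/4·(-13.0125)+5/4·(-7.2625)+1/4·(-19.7625)=-30.284375; next y=1/5·17.0125+1·(-30.284375)=-26.881875
n=3: y=-26.881875, sp=4, e=sp−y=30.881875; I=23.619375, D=e−e_prev=43.894375; u=5/4·30.881875+5/4·23.619375+1/4·43.894375≈79.100156; next y=1/5·(-26.881875)+1·79.100156≈73.723781
n=4: y≈73.723781, sp=4, e=sp−y≈-69.723781; I≈-46.104406, D=e−e_prev≈-100.605656; u=5/4·(-69.723781)+5/4·(-46.104406)+1/4·(-100.605656)≈-169.936648; next y=1/5·73.723781+1·(-169.936648)≈-155.191892
n=5: y≈-155.191892, sp=4, e=sp−y≈159.191892; I≈113.087486, D=e−e_prev≈228.915673; u=5/4·159.191892+5/4·113.087486+1/4·228.915673≈397.578141; next y=1/5·(-155.191892)+1·397.578141≈366.539763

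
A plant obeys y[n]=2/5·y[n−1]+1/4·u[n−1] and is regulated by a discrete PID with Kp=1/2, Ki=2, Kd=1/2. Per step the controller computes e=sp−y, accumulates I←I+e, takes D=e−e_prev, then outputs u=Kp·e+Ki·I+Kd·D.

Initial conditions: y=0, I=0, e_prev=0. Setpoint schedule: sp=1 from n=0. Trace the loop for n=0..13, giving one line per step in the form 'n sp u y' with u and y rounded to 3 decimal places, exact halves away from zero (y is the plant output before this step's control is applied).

(exact arithmetic carried between steps; '≈' marks a value shown rounded to 6 d.p. or computed from one; I and e_prev carry over from the previous line; the table rounds u and y to 3 d.p., halves away from zero)
n=0: y=0, sp=1, e=sp−y=1; I=1, D=e−e_prev=1; u=1/2·1+2·1+1/2·1=3; next y=2/5·0+1/4·3=0.75
n=1: y=0.75, sp=1, e=sp−y=0.25; I=1.25, D=e−e_prev=-0.75; u=1/2·0.25+2·1.25+1/2·(-0.75)=2.25; next y=2/5·0.75+1/4·2.25=0.8625
n=2: y=0.8625, sp=1, e=sp−y=0.1375; I=1.3875, D=e−e_prev=-0.1125; u=1/2·0.1375+2·1.3875+1/2·(-0.1125)=2.7875; next y=2/5·0.8625+1/4·2.7875=1.041875
n=3: y=1.041875, sp=1, e=sp−y=-0.041875; I=1.345625, D=e−e_prev=-0.179375; u=1/2·(-0.041875)+2·1.345625+1/2·(-0.179375)=2.580625; next y=2/5·1.041875+1/4·2.580625≈1.061906
n=4: y≈1.061906, sp=1, e=sp−y≈-0.061906; I≈1.283719, D=e−e_prev≈-0.020031; u=1/2·(-0.061906)+2·1.283719+1/2·(-0.020031)≈2.526469; next y=2/5·1.061906+1/4·2.526469≈1.056380
n=5: y≈1.056380, sp=1, e=sp−y≈-0.056380; I≈1.227339, D=e−e_prev≈0.005527; u=1/2·(-0.056380)+2·1.227339+1/2·0.005527≈2.429252; next y=2/5·1.056380+1/4·2.429252≈1.029865
n=6: y≈1.029865, sp=1, e=sp−y≈-0.029865; I≈1.197474, D=e−e_prev≈0.026515; u=1/2·(-0.029865)+2·1.197474+1/2·0.026515≈2.393274; next y=2/5·1.029865+1/4·2.393274≈1.010264
n=7: y≈1.010264, sp=1, e=sp−y≈-0.010264; I≈1.187210, D=e−e_prev≈0.019600; u=1/2·(-0.010264)+2·1.187210+1/2·0.019600≈2.379088; next y=2/5·1.010264+1/4·2.379088≈0.998878
n=8: y≈0.998878, sp=1, e=sp−y≈0.001122; I≈1.188332, D=e−e_prev≈0.011387; u=1/2·0.001122+2·1.188332+1/2·0.011387≈2.382919; next y=2/5·0.998878+1/4·2.382919≈0.995281
n=9: y≈0.995281, sp=1, e=sp−y≈0.004719; I≈1.193051, D=e−e_prev≈0.003597; u=1/2·0.004719+2·1.193051+1/2·0.003597≈2.390261; next y=2/5·0.995281+1/4·2.390261≈0.995678
n=10: y≈0.995678, sp=1, e=sp−y≈0.004322; I≈1.197374, D=e−e_prev≈-0.000397; u=1/2·0.004322+2·1.197374+1/2·(-0.000397)≈2.396711; next y=2/5·0.995678+1/4·2.396711≈0.997449
n=11: y≈0.997449, sp=1, e=sp−y≈0.002551; I≈1.199925, D=e−e_prev≈-0.001771; u=1/2·0.002551+2·1.199925+1/2·(-0.001771)≈2.400241; next y=2/5·0.997449+1/4·2.400241≈0.999040
n=12: y≈0.999040, sp=1, e=sp−y≈0.000960; I≈1.200886, D=e−e_prev≈-0.001591; u=1/2·0.000960+2·1.200886+1/2·(-0.001591)≈2.401456; next y=2/5·0.999040+1/4·2.401456≈0.999980
n=13: y≈0.999980, sp=1, e=sp−y≈0.000020; I≈1.200906, D=e−e_prev≈-0.000940; u=1/2·0.000020+2·1.200906+1/2·(-0.000940)≈2.401352; next y=2/5·0.999980+1/4·2.401352≈1.000330

0 1 3.000 0.000
1 1 2.250 0.750
2 1 2.788 0.863
3 1 2.581 1.042
4 1 2.526 1.062
5 1 2.429 1.056
6 1 2.393 1.030
7 1 2.379 1.010
8 1 2.383 0.999
9 1 2.390 0.995
10 1 2.397 0.996
11 1 2.400 0.997
12 1 2.401 0.999
13 1 2.401 1.000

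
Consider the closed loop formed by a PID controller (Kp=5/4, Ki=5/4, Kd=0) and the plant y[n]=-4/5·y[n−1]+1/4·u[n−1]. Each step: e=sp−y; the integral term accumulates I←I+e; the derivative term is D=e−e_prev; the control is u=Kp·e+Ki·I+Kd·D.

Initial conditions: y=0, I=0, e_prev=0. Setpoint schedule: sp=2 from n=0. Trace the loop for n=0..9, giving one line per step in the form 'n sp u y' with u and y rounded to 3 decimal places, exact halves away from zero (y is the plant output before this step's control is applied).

0 2 5.000 0.000
1 2 4.375 1.250
2 2 8.203 0.094
3 2 5.881 1.976
4 2 11.127 -0.110
5 2 6.314 2.870
6 2 14.195 -0.718
7 2 5.491 4.123
8 2 17.958 -1.925
9 2 2.976 6.030

(exact arithmetic carried between steps; '≈' marks a value shown rounded to 6 d.p. or computed from one; I and e_prev carry over from the previous line; the table rounds u and y to 3 d.p., halves away from zero)
n=0: y=0, sp=2, e=sp−y=2; I=2, D=e−e_prev=2; u=5/4·2+5/4·2+0·2=5; next y=-4/5·0+1/4·5=1.25
n=1: y=1.25, sp=2, e=sp−y=0.75; I=2.75, D=e−e_prev=-1.25; u=5/4·0.75+5/4·2.75+0·(-1.25)=4.375; next y=-4/5·1.25+1/4·4.375=0.09375
n=2: y=0.09375, sp=2, e=sp−y=1.90625; I=4.65625, D=e−e_prev=1.15625; u=5/4·1.90625+5/4·4.65625+0·1.15625=8.203125; next y=-4/5·0.09375+1/4·8.203125≈1.975781
n=3: y≈1.975781, sp=2, e=sp−y≈0.024219; I≈4.680469, D=e−e_prev≈-1.882031; u=5/4·0.024219+5/4·4.680469+0·(-1.882031)≈5.880859; next y=-4/5·1.975781+1/4·5.880859≈-0.110410
n=4: y≈-0.110410, sp=2, e=sp−y≈2.110410; I≈6.790879, D=e−e_prev≈2.086191; u=5/4·2.110410+5/4·6.790879+0·2.086191≈11.126611; next y=-4/5·(-0.110410)+1/4·11.126611≈2.869981
n=5: y≈2.869981, sp=2, e=sp−y≈-0.869981; I≈5.920898, D=e−e_prev≈-2.980391; u=5/4·(-0.869981)+5/4·5.920898+0·(-2.980391)≈6.313646; next y=-4/5·2.869981+1/4·6.313646≈-0.717573
n=6: y≈-0.717573, sp=2, e=sp−y≈2.717573; I≈8.638471, D=e−e_prev≈3.587554; u=5/4·2.717573+5/4·8.638471+0·3.587554≈14.195055; next y=-4/5·(-0.717573)+1/4·14.195055≈4.122822
n=7: y≈4.122822, sp=2, e=sp−y≈-2.122822; I≈6.515649, D=e−e_prev≈-4.840396; u=5/4·(-2.122822)+5/4·6.515649+0·(-4.840396)≈5.491033; next y=-4/5·4.122822+1/4·5.491033≈-1.925500
n=8: y≈-1.925500, sp=2, e=sp−y≈3.925500; I≈10.441148, D=e−e_prev≈6.048322; u=5/4·3.925500+5/4·10.441148+0·6.048322≈17.958310; next y=-4/5·(-1.925500)+1/4·17.958310≈6.029977
n=9: y≈6.029977, sp=2, e=sp−y≈-4.029977; I≈6.411171, D=e−e_prev≈-7.955477; u=5/4·(-4.029977)+5/4·6.411171+0·(-7.955477)≈2.976492; next y=-4/5·6.029977+1/4·2.976492≈-4.079859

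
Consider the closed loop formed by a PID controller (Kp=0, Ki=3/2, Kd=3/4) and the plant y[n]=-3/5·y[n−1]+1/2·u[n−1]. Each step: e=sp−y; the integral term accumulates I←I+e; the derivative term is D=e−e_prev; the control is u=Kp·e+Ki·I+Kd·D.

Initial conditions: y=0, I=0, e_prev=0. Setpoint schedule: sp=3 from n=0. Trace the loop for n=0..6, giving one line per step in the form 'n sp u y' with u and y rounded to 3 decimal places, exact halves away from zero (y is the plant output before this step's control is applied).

0 3 6.750 0.000
1 3 1.406 3.375
2 3 13.943 -1.322
3 3 -3.541 7.765
4 3 28.063 -6.429
5 3 -23.155 17.889
6 3 63.201 -22.311

(exact arithmetic carried between steps; '≈' marks a value shown rounded to 6 d.p. or computed from one; I and e_prev carry over from the previous line; the table rounds u and y to 3 d.p., halves away from zero)
n=0: y=0, sp=3, e=sp−y=3; I=3, D=e−e_prev=3; u=0·3+3/2·3+3/4·3=6.75; next y=-3/5·0+1/2·6.75=3.375
n=1: y=3.375, sp=3, e=sp−y=-0.375; I=2.625, D=e−e_prev=-3.375; u=0·(-0.375)+3/2·2.625+3/4·(-3.375)=1.40625; next y=-3/5·3.375+1/2·1.40625=-1.321875
n=2: y=-1.321875, sp=3, e=sp−y=4.321875; I=6.946875, D=e−e_prev=4.696875; u=0·4.321875+3/2·6.946875+3/4·4.696875≈13.942969; next y=-3/5·(-1.321875)+1/2·13.942969≈7.764609
n=3: y≈7.764609, sp=3, e=sp−y≈-4.764609; I≈2.182266, D=e−e_prev≈-9.086484; u=0·(-4.764609)+3/2·2.182266+3/4·(-9.086484)≈-3.541465; next y=-3/5·7.764609+1/2·(-3.541465)≈-6.429498
n=4: y≈-6.429498, sp=3, e=sp−y≈9.429498; I≈11.611764, D=e−e_prev≈14.194107; u=0·9.429498+3/2·11.611764+3/4·14.194107≈28.063226; next y=-3/5·(-6.429498)+1/2·28.063226≈17.889312
n=5: y≈17.889312, sp=3, e=sp−y≈-14.889312; I≈-3.277548, D=e−e_prev≈-24.318810; u=0·(-14.889312)+3/2·(-3.277548)+3/4·(-24.318810)≈-23.155430; next y=-3/5·17.889312+1/2·(-23.155430)≈-22.311302
n=6: y≈-22.311302, sp=3, e=sp−y≈25.311302; I≈22.033754, D=e−e_prev≈40.200614; u=0·25.311302+3/2·22.033754+3/4·40.200614≈63.201091; next y=-3/5·(-22.311302)+1/2·63.201091≈44.987327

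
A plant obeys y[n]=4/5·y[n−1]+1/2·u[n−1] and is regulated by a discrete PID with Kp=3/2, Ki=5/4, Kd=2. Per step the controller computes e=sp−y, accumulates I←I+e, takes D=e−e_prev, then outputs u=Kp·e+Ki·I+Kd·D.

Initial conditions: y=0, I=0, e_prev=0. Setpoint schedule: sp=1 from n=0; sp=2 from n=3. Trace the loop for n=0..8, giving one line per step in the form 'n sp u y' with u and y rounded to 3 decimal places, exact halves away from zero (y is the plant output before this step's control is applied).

0 1 4.750 0.000
1 1 -7.281 2.375
2 1 15.299 -1.741
3 2 -22.745 6.257
4 2 45.893 -6.367
5 2 -83.942 17.853
6 2 161.004 -27.688
7 2 -301.657 58.351
8 2 571.852 -104.147

(exact arithmetic carried between steps; '≈' marks a value shown rounded to 6 d.p. or computed from one; I and e_prev carry over from the previous line; the table rounds u and y to 3 d.p., halves away from zero)
n=0: y=0, sp=1, e=sp−y=1; I=1, D=e−e_prev=1; u=3/2·1+5/4·1+2·1=4.75; next y=4/5·0+1/2·4.75=2.375
n=1: y=2.375, sp=1, e=sp−y=-1.375; I=-0.375, D=e−e_prev=-2.375; u=3/2·(-1.375)+5/4·(-0.375)+2·(-2.375)=-7.28125; next y=4/5·2.375+1/2·(-7.28125)=-1.740625
n=2: y=-1.740625, sp=1, e=sp−y=2.740625; I=2.365625, D=e−e_prev=4.115625; u=3/2·2.740625+5/4·2.365625+2·4.115625≈15.299219; next y=4/5·(-1.740625)+1/2·15.299219≈6.257109
n=3: y≈6.257109, sp=2, e=sp−y≈-4.257109; I≈-1.891484, D=e−e_prev≈-6.997734; u=3/2·(-4.257109)+5/4·(-1.891484)+2·(-6.997734)≈-22.745488; next y=4/5·6.257109+1/2·(-22.745488)≈-6.367057
n=4: y≈-6.367057, sp=2, e=sp−y≈8.367057; I≈6.475572, D=e−e_prev≈12.624166; u=3/2·8.367057+5/4·6.475572+2·12.624166≈45.893382; next y=4/5·(-6.367057)+1/2·45.893382≈17.853046
n=5: y≈17.853046, sp=2, e=sp−y≈-15.853046; I≈-9.377474, D=e−e_prev≈-24.220102; u=3/2·(-15.853046)+5/4·(-9.377474)+2·(-24.220102)≈-83.941616; next y=4/5·17.853046+1/2·(-83.941616)≈-27.688371
n=6: y≈-27.688371, sp=2, e=sp−y≈29.688371; I≈20.310898, D=e−e_prev≈45.541417; u=3/2·29.688371+5/4·20.310898+2·45.541417≈161.004013; next y=4/5·(-27.688371)+1/2·161.004013≈58.351309
n=7: y≈58.351309, sp=2, e=sp−y≈-56.351309; I≈-36.040412, D=e−e_prev≈-86.039681; u=3/2·(-56.351309)+5/4·(-36.040412)+2·(-86.039681)≈-301.656840; next y=4/5·58.351309+1/2·(-301.656840)≈-104.147373
n=8: y≈-104.147373, sp=2, e=sp−y≈106.147373; I≈70.106961, D=e−e_prev≈162.498682; u=3/2·106.147373+5/4·70.106961+2·162.498682≈571.852124; next y=4/5·(-104.147373)+1/2·571.852124≈202.608164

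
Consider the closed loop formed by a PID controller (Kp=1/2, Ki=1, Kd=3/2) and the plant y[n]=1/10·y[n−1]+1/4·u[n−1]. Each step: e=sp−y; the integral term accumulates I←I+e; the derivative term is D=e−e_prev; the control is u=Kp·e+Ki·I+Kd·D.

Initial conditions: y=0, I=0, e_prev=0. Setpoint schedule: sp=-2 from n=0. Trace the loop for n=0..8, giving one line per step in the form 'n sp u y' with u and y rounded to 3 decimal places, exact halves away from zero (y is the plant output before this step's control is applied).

(exact arithmetic carried between steps; '≈' marks a value shown rounded to 6 d.p. or computed from one; I and e_prev carry over from the previous line; the table rounds u and y to 3 d.p., halves away from zero)
n=0: y=0, sp=-2, e=sp−y=-2; I=-2, D=e−e_prev=-2; u=1/2·(-2)+1·(-2)+3/2·(-2)=-6; next y=1/10·0+1/4·(-6)=-1.5
n=1: y=-1.5, sp=-2, e=sp−y=-0.5; I=-2.5, D=e−e_prev=1.5; u=1/2·(-0.5)+1·(-2.5)+3/2·1.5=-0.5; next y=1/10·(-1.5)+1/4·(-0.5)=-0.275
n=2: y=-0.275, sp=-2, e=sp−y=-1.725; I=-4.225, D=e−e_prev=-1.225; u=1/2·(-1.725)+1·(-4.225)+3/2·(-1.225)=-6.925; next y=1/10·(-0.275)+1/4·(-6.925)=-1.75875
n=3: y=-1.75875, sp=-2, e=sp−y=-0.24125; I=-4.46625, D=e−e_prev=1.48375; u=1/2·(-0.24125)+1·(-4.46625)+3/2·1.48375=-2.36125; next y=1/10·(-1.75875)+1/4·(-2.36125)≈-0.766188
n=4: y≈-0.766188, sp=-2, e=sp−y≈-1.233813; I≈-5.700063, D=e−e_prev≈-0.992563; u=1/2·(-1.233813)+1·(-5.700063)+3/2·(-0.992563)≈-7.805813; next y=1/10·(-0.766188)+1/4·(-7.805813)≈-2.028072
n=5: y≈-2.028072, sp=-2, e=sp−y≈0.028072; I≈-5.671991, D=e−e_prev≈1.261884; u=1/2·0.028072+1·(-5.671991)+3/2·1.261884≈-3.765128; next y=1/10·(-2.028072)+1/4·(-3.765128)≈-1.144089
n=6: y≈-1.144089, sp=-2, e=sp−y≈-0.855911; I≈-6.527901, D=e−e_prev≈-0.883983; u=1/2·(-0.855911)+1·(-6.527901)+3/2·(-0.883983)≈-8.281831; next y=1/10·(-1.144089)+1/4·(-8.281831)≈-2.184867
n=7: y≈-2.184867, sp=-2, e=sp−y≈0.184867; I≈-6.343035, D=e−e_prev≈1.040777; u=1/2·0.184867+1·(-6.343035)+3/2·1.040777≈-4.689435; next y=1/10·(-2.184867)+1/4·(-4.689435)≈-1.390846
n=8: y≈-1.390846, sp=-2, e=sp−y≈-0.609154; I≈-6.952189, D=e−e_prev≈-0.794021; u=1/2·(-0.609154)+1·(-6.952189)+3/2·(-0.794021)≈-8.447798; next y=1/10·(-1.390846)+1/4·(-8.447798)≈-2.251034

0 -2 -6.000 0.000
1 -2 -0.500 -1.500
2 -2 -6.925 -0.275
3 -2 -2.361 -1.759
4 -2 -7.806 -0.766
5 -2 -3.765 -2.028
6 -2 -8.282 -1.144
7 -2 -4.689 -2.185
8 -2 -8.448 -1.391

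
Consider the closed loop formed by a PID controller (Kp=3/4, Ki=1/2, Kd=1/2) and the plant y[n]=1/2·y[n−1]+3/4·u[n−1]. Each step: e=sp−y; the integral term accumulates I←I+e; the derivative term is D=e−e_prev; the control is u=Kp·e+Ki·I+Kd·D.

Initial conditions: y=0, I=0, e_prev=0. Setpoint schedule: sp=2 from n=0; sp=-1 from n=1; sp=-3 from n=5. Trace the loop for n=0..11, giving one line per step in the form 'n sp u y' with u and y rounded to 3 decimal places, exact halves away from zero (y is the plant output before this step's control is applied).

(exact arithmetic carried between steps; '≈' marks a value shown rounded to 6 d.p. or computed from one; I and e_prev carry over from the previous line; the table rounds u and y to 3 d.p., halves away from zero)
n=0: y=0, sp=2, e=sp−y=2; I=2, D=e−e_prev=2; u=3/4·2+1/2·2+1/2·2=3.5; next y=1/2·0+3/4·3.5=2.625
n=1: y=2.625, sp=-1, e=sp−y=-3.625; I=-1.625, D=e−e_prev=-5.625; u=3/4·(-3.625)+1/2·(-1.625)+1/2·(-5.625)=-6.34375; next y=1/2·2.625+3/4·(-6.34375)≈-3.445313
n=2: y≈-3.445313, sp=-1, e=sp−y≈2.445313; I≈0.820313, D=e−e_prev≈6.070313; u=3/4·2.445313+1/2·0.820313+1/2·6.070313≈5.279297; next y=1/2·(-3.445313)+3/4·5.279297≈2.236816
n=3: y≈2.236816, sp=-1, e=sp−y≈-3.236816; I≈-2.416504, D=e−e_prev≈-5.682129; u=3/4·(-3.236816)+1/2·(-2.416504)+1/2·(-5.682129)≈-6.476929; next y=1/2·2.236816+3/4·(-6.476929)≈-3.739288
n=4: y≈-3.739288, sp=-1, e=sp−y≈2.739288; I≈0.322784, D=e−e_prev≈5.976105; u=3/4·2.739288+1/2·0.322784+1/2·5.976105≈5.203911; next y=1/2·(-3.739288)+3/4·5.203911≈2.033289
n=5: y≈2.033289, sp=-3, e=sp−y≈-5.033289; I≈-4.710505, D=e−e_prev≈-7.772577; u=3/4·(-5.033289)+1/2·(-4.710505)+1/2·(-7.772577)≈-10.016508; next y=1/2·2.033289+3/4·(-10.016508)≈-6.495736
n=6: y≈-6.495736, sp=-3, e=sp−y≈3.495736; I≈-1.214768, D=e−e_prev≈8.529025; u=3/4·3.495736+1/2·(-1.214768)+1/2·8.529025≈6.278931; next y=1/2·(-6.495736)+3/4·6.278931≈1.461330
n=7: y≈1.461330, sp=-3, e=sp−y≈-4.461330; I≈-5.676098, D=e−e_prev≈-7.957066; u=3/4·(-4.461330)+1/2·(-5.676098)+1/2·(-7.957066)≈-10.162580; next y=1/2·1.461330+3/4·(-10.162580)≈-6.891270
n=8: y≈-6.891270, sp=-3, e=sp−y≈3.891270; I≈-1.784828, D=e−e_prev≈8.352600; u=3/4·3.891270+1/2·(-1.784828)+1/2·8.352600≈6.202338; next y=1/2·(-6.891270)+3/4·6.202338≈1.206119
n=9: y≈1.206119, sp=-3, e=sp−y≈-4.206119; I≈-5.990947, D=e−e_prev≈-8.097388; u=3/4·(-4.206119)+1/2·(-5.990947)+1/2·(-8.097388)≈-10.198756; next y=1/2·1.206119+3/4·(-10.198756)≈-7.046008
n=10: y≈-7.046008, sp=-3, e=sp−y≈4.046008; I≈-1.944939, D=e−e_prev≈8.252127; u=3/4·4.046008+1/2·(-1.944939)+1/2·8.252127≈6.188100; next y=1/2·(-7.046008)+3/4·6.188100≈1.118071
n=11: y≈1.118071, sp=-3, e=sp−y≈-4.118071; I≈-6.063010, D=e−e_prev≈-8.164079; u=3/4·(-4.118071)+1/2·(-6.063010)+1/2·(-8.164079)≈-10.202098; next y=1/2·1.118071+3/4·(-10.202098)≈-7.092538

0 2 3.500 0.000
1 -1 -6.344 2.625
2 -1 5.279 -3.445
3 -1 -6.477 2.237
4 -1 5.204 -3.739
5 -3 -10.017 2.033
6 -3 6.279 -6.496
7 -3 -10.163 1.461
8 -3 6.202 -6.891
9 -3 -10.199 1.206
10 -3 6.188 -7.046
11 -3 -10.202 1.118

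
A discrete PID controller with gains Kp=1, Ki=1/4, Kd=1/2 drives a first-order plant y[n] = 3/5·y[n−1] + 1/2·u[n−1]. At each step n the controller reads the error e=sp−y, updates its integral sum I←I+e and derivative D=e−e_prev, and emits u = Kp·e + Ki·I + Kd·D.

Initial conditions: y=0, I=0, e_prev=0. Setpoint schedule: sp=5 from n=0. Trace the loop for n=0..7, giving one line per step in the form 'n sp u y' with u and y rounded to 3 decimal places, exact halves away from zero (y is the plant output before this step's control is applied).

(exact arithmetic carried between steps; '≈' marks a value shown rounded to 6 d.p. or computed from one; I and e_prev carry over from the previous line; the table rounds u and y to 3 d.p., halves away from zero)
n=0: y=0, sp=5, e=sp−y=5; I=5, D=e−e_prev=5; u=1·5+1/4·5+1/2·5=8.75; next y=3/5·0+1/2·8.75=4.375
n=1: y=4.375, sp=5, e=sp−y=0.625; I=5.625, D=e−e_prev=-4.375; u=1·0.625+1/4·5.625+1/2·(-4.375)=-0.15625; next y=3/5·4.375+1/2·(-0.15625)=2.546875
n=2: y=2.546875, sp=5, e=sp−y=2.453125; I=8.078125, D=e−e_prev=1.828125; u=1·2.453125+1/4·8.078125+1/2·1.828125≈5.386719; next y=3/5·2.546875+1/2·5.386719≈4.221484
n=3: y≈4.221484, sp=5, e=sp−y≈0.778516; I≈8.856641, D=e−e_prev≈-1.674609; u=1·0.778516+1/4·8.856641+1/2·(-1.674609)≈2.155371; next y=3/5·4.221484+1/2·2.155371≈3.610576
n=4: y≈3.610576, sp=5, e=sp−y≈1.389424; I≈10.246064, D=e−e_prev≈0.610908; u=1·1.389424+1/4·10.246064+1/2·0.610908≈4.256394; next y=3/5·3.610576+1/2·4.256394≈4.294543
n=5: y≈4.294543, sp=5, e=sp−y≈0.705457; I≈10.951522, D=e−e_prev≈-0.683967; u=1·0.705457+1/4·10.951522+1/2·(-0.683967)≈3.101354; next y=3/5·4.294543+1/2·3.101354≈4.127403
n=6: y≈4.127403, sp=5, e=sp−y≈0.872597; I≈11.824119, D=e−e_prev≈0.167140; u=1·0.872597+1/4·11.824119+1/2·0.167140≈3.912197; next y=3/5·4.127403+1/2·3.912197≈4.432540
n=7: y≈4.432540, sp=5, e=sp−y≈0.567460; I≈12.391579, D=e−e_prev≈-0.305137; u=1·0.567460+1/4·12.391579+1/2·(-0.305137)≈3.512786; next y=3/5·4.432540+1/2·3.512786≈4.415917

0 5 8.750 0.000
1 5 -0.156 4.375
2 5 5.387 2.547
3 5 2.155 4.221
4 5 4.256 3.611
5 5 3.101 4.295
6 5 3.912 4.127
7 5 3.513 4.433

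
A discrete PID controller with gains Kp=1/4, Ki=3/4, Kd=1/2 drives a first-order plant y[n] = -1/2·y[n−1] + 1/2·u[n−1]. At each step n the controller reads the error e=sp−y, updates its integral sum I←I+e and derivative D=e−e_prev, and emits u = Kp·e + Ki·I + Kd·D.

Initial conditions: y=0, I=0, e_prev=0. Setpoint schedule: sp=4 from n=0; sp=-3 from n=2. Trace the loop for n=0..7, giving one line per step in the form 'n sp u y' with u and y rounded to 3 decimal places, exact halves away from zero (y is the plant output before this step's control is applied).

0 4 6.000 0.000
1 4 2.500 3.000
2 -3 -0.875 -0.250
3 -3 -0.969 -0.313
4 -3 -2.992 -0.328
5 -3 -3.498 -1.332
6 -3 -5.625 -1.083
7 -3 -5.156 -2.271

(exact arithmetic carried between steps; '≈' marks a value shown rounded to 6 d.p. or computed from one; I and e_prev carry over from the previous line; the table rounds u and y to 3 d.p., halves away from zero)
n=0: y=0, sp=4, e=sp−y=4; I=4, D=e−e_prev=4; u=1/4·4+3/4·4+1/2·4=6; next y=-1/2·0+1/2·6=3
n=1: y=3, sp=4, e=sp−y=1; I=5, D=e−e_prev=-3; u=1/4·1+3/4·5+1/2·(-3)=2.5; next y=-1/2·3+1/2·2.5=-0.25
n=2: y=-0.25, sp=-3, e=sp−y=-2.75; I=2.25, D=e−e_prev=-3.75; u=1/4·(-2.75)+3/4·2.25+1/2·(-3.75)=-0.875; next y=-1/2·(-0.25)+1/2·(-0.875)=-0.3125
n=3: y=-0.3125, sp=-3, e=sp−y=-2.6875; I=-0.4375, D=e−e_prev=0.0625; u=1/4·(-2.6875)+3/4·(-0.4375)+1/2·0.0625=-0.96875; next y=-1/2·(-0.3125)+1/2·(-0.96875)=-0.328125
n=4: y=-0.328125, sp=-3, e=sp−y=-2.671875; I=-3.109375, D=e−e_prev=0.015625; u=1/4·(-2.671875)+3/4·(-3.109375)+1/2·0.015625≈-2.992188; next y=-1/2·(-0.328125)+1/2·(-2.992188)≈-1.332031
n=5: y≈-1.332031, sp=-3, e=sp−y≈-1.667969; I≈-4.777344, D=e−e_prev≈1.003906; u=1/4·(-1.667969)+3/4·(-4.777344)+1/2·1.003906≈-3.498047; next y=-1/2·(-1.332031)+1/2·(-3.498047)≈-1.083008
n=6: y≈-1.083008, sp=-3, e=sp−y≈-1.916992; I≈-6.694336, D=e−e_prev≈-0.249023; u=1/4·(-1.916992)+3/4·(-6.694336)+1/2·(-0.249023)≈-5.624512; next y=-1/2·(-1.083008)+1/2·(-5.624512)≈-2.270752
n=7: y≈-2.270752, sp=-3, e=sp−y≈-0.729248; I≈-7.423584, D=e−e_prev≈1.187744; u=1/4·(-0.729248)+3/4·(-7.423584)+1/2·1.187744≈-5.156128; next y=-1/2·(-2.270752)+1/2·(-5.156128)≈-1.442688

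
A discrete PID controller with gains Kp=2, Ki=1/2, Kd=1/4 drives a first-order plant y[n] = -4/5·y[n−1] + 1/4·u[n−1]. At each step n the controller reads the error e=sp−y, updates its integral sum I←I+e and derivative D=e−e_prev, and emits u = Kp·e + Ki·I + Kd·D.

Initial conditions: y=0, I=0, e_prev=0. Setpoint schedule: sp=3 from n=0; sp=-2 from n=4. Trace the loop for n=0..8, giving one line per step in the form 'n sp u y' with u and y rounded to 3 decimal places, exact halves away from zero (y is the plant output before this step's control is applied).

(exact arithmetic carried between steps; '≈' marks a value shown rounded to 6 d.p. or computed from one; I and e_prev carry over from the previous line; the table rounds u and y to 3 d.p., halves away from zero)
n=0: y=0, sp=3, e=sp−y=3; I=3, D=e−e_prev=3; u=2·3+1/2·3+1/4·3=8.25; next y=-4/5·0+1/4·8.25=2.0625
n=1: y=2.0625, sp=3, e=sp−y=0.9375; I=3.9375, D=e−e_prev=-2.0625; u=2·0.9375+1/2·3.9375+1/4·(-2.0625)=3.328125; next y=-4/5·2.0625+1/4·3.328125≈-0.817969
n=2: y≈-0.817969, sp=3, e=sp−y≈3.817969; I≈7.755469, D=e−e_prev≈2.880469; u=2·3.817969+1/2·7.755469+1/4·2.880469≈12.233789; next y=-4/5·(-0.817969)+1/4·12.233789≈3.712822
n=3: y≈3.712822, sp=3, e=sp−y≈-0.712822; I≈7.042646, D=e−e_prev≈-4.530791; u=2·(-0.712822)+1/2·7.042646+1/4·(-4.530791)≈0.962981; next y=-4/5·3.712822+1/4·0.962981≈-2.729513
n=4: y≈-2.729513, sp=-2, e=sp−y≈0.729513; I≈7.772159, D=e−e_prev≈1.442335; u=2·0.729513+1/2·7.772159+1/4·1.442335≈5.705688; next y=-4/5·(-2.729513)+1/4·5.705688≈3.610032
n=5: y≈3.610032, sp=-2, e=sp−y≈-5.610032; I≈2.162127, D=e−e_prev≈-6.339545; u=2·(-5.610032)+1/2·2.162127+1/4·(-6.339545)≈-11.723887; next y=-4/5·3.610032+1/4·(-11.723887)≈-5.818997
n=6: y≈-5.818997, sp=-2, e=sp−y≈3.818997; I≈5.981124, D=e−e_prev≈9.429030; u=2·3.818997+1/2·5.981124+1/4·9.429030≈12.985815; next y=-4/5·(-5.818997)+1/4·12.985815≈7.901652
n=7: y≈7.901652, sp=-2, e=sp−y≈-9.901652; I≈-3.920527, D=e−e_prev≈-13.720649; u=2·(-9.901652)+1/2·(-3.920527)+1/4·(-13.720649)≈-25.193729; next y=-4/5·7.901652+1/4·(-25.193729)≈-12.619754
n=8: y≈-12.619754, sp=-2, e=sp−y≈10.619754; I≈6.699226, D=e−e_prev≈20.521405; u=2·10.619754+1/2·6.699226+1/4·20.521405≈29.719472; next y=-4/5·(-12.619754)+1/4·29.719472≈17.525671

0 3 8.250 0.000
1 3 3.328 2.063
2 3 12.234 -0.818
3 3 0.963 3.713
4 -2 5.706 -2.730
5 -2 -11.724 3.610
6 -2 12.986 -5.819
7 -2 -25.194 7.902
8 -2 29.719 -12.620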